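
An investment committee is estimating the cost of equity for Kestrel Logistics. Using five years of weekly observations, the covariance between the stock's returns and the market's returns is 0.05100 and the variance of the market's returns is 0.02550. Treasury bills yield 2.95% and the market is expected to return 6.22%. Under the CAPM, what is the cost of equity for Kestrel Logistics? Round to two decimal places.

β = Cov(R_i, R_m) / Var(R_m) = 0.05100 / 0.02550 = 2.0000
MRP = 6.22% − 2.95% = 3.27%
E(R) = R_f + β × MRP = 2.95% + 2.0000 × 3.27% = 9.49%

9.49%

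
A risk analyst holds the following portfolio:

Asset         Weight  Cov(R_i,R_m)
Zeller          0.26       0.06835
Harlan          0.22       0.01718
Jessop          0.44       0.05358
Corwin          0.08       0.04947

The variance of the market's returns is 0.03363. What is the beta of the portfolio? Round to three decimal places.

1.460

β_Zeller = 0.06835 / 0.03363 = 2.0324
β_Harlan = 0.01718 / 0.03363 = 0.5109
β_Jessop = 0.05358 / 0.03363 = 1.5932
β_Corwin = 0.04947 / 0.03363 = 1.4710
β_P = Σ w_i β_i = 0.26×2.0324 + 0.22×0.5109 + 0.44×1.5932 + 0.08×1.4710 = 1.4595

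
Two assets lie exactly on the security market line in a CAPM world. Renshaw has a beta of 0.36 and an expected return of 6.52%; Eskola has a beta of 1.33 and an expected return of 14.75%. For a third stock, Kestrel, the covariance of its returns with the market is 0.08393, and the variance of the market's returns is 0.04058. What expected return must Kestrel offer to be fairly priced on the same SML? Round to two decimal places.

MRP = (14.75% − 6.52%) / (1.33 − 0.36) = 8.4845%
R_f = 6.52% − 0.36 × 8.4845% = 3.4656%
β_Kestrel = Cov / Var(R_m) = 0.08393 / 0.04058 = 2.0683
E(R_Kestrel) = R_f + β × MRP = 3.4656% + 2.0683 × 8.4845% = 21.01%

21.01%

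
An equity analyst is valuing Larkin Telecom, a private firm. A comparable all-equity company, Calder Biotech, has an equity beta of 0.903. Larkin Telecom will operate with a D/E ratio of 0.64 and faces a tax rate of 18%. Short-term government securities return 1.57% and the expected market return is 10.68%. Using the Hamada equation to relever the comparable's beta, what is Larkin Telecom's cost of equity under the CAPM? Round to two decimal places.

14.11%

β_L = β_U × [1 + (1 − t)(D/E)] = 0.903 × [1 + (1 − 0.18) × 0.64]
    = 0.903 × [1 + 0.82 × 0.64] = 0.903 × 1.5248 = 1.3769
MRP = 10.68% − 1.57% = 9.11%
E(R) = R_f + β_L × MRP = 1.57% + 1.3769 × 9.11% = 14.11%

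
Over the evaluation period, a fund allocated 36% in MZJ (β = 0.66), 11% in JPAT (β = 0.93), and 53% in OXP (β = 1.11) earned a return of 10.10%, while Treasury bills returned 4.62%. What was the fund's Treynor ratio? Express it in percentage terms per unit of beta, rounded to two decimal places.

β_P = 0.36×0.66 + 0.11×0.93 + 0.53×1.11 = 0.9282
Treynor = (R_P − R_f) / β_P = (10.10% − 4.62%) / 0.9282 = 5.48% / 0.9282 = 5.90%

5.90%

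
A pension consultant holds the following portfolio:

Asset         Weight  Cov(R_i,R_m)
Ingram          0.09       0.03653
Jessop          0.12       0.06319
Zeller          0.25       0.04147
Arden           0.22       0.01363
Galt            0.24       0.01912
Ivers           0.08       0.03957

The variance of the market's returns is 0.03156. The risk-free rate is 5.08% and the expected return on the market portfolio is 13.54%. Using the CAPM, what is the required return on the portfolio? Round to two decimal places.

β_Ingram = 0.03653 / 0.03156 = 1.1575
β_Jessop = 0.06319 / 0.03156 = 2.0022
β_Zeller = 0.04147 / 0.03156 = 1.3140
β_Arden = 0.01363 / 0.03156 = 0.4319
β_Galt = 0.01912 / 0.03156 = 0.6058
β_Ivers = 0.03957 / 0.03156 = 1.2538
β_P = Σ w_i β_i = 0.09×1.1575 + 0.12×2.0022 + 0.25×1.3140 + 0.22×0.4319 + 0.24×0.6058 + 0.08×1.2538 = 1.0137
MRP = 13.54% − 5.08% = 8.46%
E(R_P) = R_f + β_P × MRP = 5.08% + 1.0137 × 8.46% = 13.66%

13.66%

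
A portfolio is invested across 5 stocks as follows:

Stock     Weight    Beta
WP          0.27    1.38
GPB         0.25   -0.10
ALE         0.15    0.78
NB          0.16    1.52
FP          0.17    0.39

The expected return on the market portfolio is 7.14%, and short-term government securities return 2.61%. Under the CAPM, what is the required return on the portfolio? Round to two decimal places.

6.12%

β_P = Σ w_i β_i = 0.27×1.38 + 0.25×-0.10 + 0.15×0.78 + 0.16×1.52 + 0.17×0.39 = 0.7741
MRP = 7.14% − 2.61% = 4.53%
E(R_P) = R_f + β_P × MRP = 2.61% + 0.7741 × 4.53% = 6.12%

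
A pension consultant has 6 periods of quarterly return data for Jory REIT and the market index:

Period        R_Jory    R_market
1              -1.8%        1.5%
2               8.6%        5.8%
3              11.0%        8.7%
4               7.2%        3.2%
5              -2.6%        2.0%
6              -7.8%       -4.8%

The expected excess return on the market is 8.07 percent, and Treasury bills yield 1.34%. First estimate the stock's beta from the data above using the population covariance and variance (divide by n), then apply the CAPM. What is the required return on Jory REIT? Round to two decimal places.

Mean R_i = (-1.8 + 8.6 + 11.0 + 7.2 − 2.6 − 7.8) / 6 = 2.4333%
Mean R_m = (1.5 + 5.8 + 8.7 + 3.2 + 2.0 − 4.8) / 6 = 2.7333%
Σ(R_i − R̄_i)(R_m − R̄_m) = 158.2533  ⇒  Cov = 158.2533 / 6 = 26.3756
Σ(R_m − R̄_m)² = 104.0333  ⇒  Var(R_m) = 104.0333 / 6 = 17.3389
β = Cov / Var(R_m) = 26.3756 / 17.3389 = 1.5212
E(R) = R_f + β × MRP = 1.34% + 1.5212 × 8.07% = 13.62%

13.62%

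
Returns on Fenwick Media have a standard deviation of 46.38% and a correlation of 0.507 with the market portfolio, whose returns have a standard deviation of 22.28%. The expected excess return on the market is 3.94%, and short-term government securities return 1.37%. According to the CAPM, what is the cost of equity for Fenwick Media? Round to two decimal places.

β = ρ × σ_i / σ_m = 0.507 × 46.38% / 22.28% = 1.0554
E(R) = 1.37% + 1.0554 × 3.94% = 5.53%

5.53%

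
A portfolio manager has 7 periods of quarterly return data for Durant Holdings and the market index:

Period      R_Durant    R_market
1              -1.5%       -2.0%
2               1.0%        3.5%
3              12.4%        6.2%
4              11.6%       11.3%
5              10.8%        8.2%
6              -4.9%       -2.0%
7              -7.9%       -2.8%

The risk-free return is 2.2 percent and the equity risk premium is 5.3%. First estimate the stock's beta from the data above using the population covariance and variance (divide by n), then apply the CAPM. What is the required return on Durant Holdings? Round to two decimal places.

Mean R_i = (-1.5 + 1.0 + 12.4 + 11.6 + 10.8 − 4.9 − 7.9) / 7 = 3.0714%
Mean R_m = (-2.0 + 3.5 + 6.2 + 11.3 + 8.2 − 2.0 − 2.8) / 7 = 3.2000%
Σ(R_i − R̄_i)(R_m − R̄_m) = 266.1400  ⇒  Cov = 266.1400 / 7 = 38.0200
Σ(R_m − R̄_m)² = 189.7800  ⇒  Var(R_m) = 189.7800 / 7 = 27.1114
β = Cov / Var(R_m) = 38.0200 / 27.1114 = 1.4024
E(R) = R_f + β × MRP = 2.2% + 1.4024 × 5.3% = 9.63%

9.63%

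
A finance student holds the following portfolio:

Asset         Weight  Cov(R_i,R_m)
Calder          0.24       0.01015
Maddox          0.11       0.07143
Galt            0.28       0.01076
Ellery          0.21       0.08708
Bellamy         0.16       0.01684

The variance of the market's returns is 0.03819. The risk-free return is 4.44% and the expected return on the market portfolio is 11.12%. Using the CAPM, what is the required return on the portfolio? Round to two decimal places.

β_Calder = 0.01015 / 0.03819 = 0.2658
β_Maddox = 0.07143 / 0.03819 = 1.8704
β_Galt = 0.01076 / 0.03819 = 0.2817
β_Ellery = 0.08708 / 0.03819 = 2.2802
β_Bellamy = 0.01684 / 0.03819 = 0.4410
β_P = Σ w_i β_i = 0.24×0.2658 + 0.11×1.8704 + 0.28×0.2817 + 0.21×2.2802 + 0.16×0.4410 = 0.8978
MRP = 11.12% − 4.44% = 6.68%
E(R_P) = R_f + β_P × MRP = 4.44% + 0.8978 × 6.68% = 10.44%

10.44%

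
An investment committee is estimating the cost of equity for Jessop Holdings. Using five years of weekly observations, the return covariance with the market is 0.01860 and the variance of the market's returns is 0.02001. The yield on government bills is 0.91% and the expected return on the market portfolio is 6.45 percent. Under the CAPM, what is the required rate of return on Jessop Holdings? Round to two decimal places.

β = Cov(R_i, R_m) / Var(R_m) = 0.01860 / 0.02001 = 0.9295
MRP = 6.45% − 0.91% = 5.54%
E(R) = R_f + β × MRP = 0.91% + 0.9295 × 5.54% = 6.06%

6.06%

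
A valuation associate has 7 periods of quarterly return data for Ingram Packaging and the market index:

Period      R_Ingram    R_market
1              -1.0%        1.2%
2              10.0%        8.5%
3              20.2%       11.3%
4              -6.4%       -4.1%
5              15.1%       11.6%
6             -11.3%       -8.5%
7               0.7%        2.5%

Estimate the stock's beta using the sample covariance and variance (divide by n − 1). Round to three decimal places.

Mean R_i = (-1.0 + 10.0 + 20.2 − 6.4 + 15.1 − 11.3 + 0.7) / 7 = 3.9000%
Mean R_m = (1.2 + 8.5 + 11.3 − 4.1 + 11.6 − 8.5 + 2.5) / 7 = 3.2143%
Σ(R_i − R̄_i)(R_m − R̄_m) = 523.5100  ⇒  Cov = 523.5100 / 6 = 87.2517
Σ(R_m − R̄_m)² = 358.9286  ⇒  Var(R_m) = 358.9286 / 6 = 59.8214
β = Cov / Var(R_m) = 87.2517 / 59.8214 = 1.4585

1.459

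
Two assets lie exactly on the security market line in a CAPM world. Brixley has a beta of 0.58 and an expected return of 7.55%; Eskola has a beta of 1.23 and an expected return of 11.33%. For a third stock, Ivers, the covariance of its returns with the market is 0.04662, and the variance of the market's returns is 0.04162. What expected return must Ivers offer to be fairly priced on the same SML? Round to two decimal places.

MRP = (11.33% − 7.55%) / (1.23 − 0.58) = 5.8154%
R_f = 7.55% − 0.58 × 5.8154% = 4.1771%
β_Ivers = Cov / Var(R_m) = 0.04662 / 0.04162 = 1.1201
E(R_Ivers) = R_f + β × MRP = 4.1771% + 1.1201 × 5.8154% = 10.69%

10.69%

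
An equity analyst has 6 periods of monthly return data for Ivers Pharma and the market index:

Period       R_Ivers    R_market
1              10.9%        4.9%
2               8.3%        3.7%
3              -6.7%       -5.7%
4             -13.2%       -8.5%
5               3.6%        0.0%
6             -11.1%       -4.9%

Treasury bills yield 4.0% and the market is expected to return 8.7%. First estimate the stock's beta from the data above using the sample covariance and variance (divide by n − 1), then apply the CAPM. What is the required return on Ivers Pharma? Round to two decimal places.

12.71%

Mean R_i = (10.9 + 8.3 − 6.7 − 13.2 + 3.6 − 11.1) / 6 = -1.3667%
Mean R_m = (4.9 + 3.7 − 5.7 − 8.5 + 0.0 − 4.9) / 6 = -1.7500%
Σ(R_i − R̄_i)(R_m − R̄_m) = 274.5500  ⇒  Cov = 274.5500 / 5 = 54.9100
Σ(R_m − R̄_m)² = 148.0750  ⇒  Var(R_m) = 148.0750 / 5 = 29.6150
β = Cov / Var(R_m) = 54.9100 / 29.6150 = 1.8541
MRP = 8.7% − 4.0% = 4.70%
E(R) = R_f + β × MRP = 4.0% + 1.8541 × 4.7% = 12.71%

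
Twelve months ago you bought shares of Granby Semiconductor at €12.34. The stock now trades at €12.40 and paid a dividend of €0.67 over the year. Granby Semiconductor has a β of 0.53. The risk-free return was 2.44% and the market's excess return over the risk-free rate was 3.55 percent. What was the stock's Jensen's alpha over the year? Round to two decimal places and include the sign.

Realised HPR = (P1 + D1 − P0) / P0 = (12.40 + 0.67 − 12.34) / 12.34 = 0.73 / 12.34 = 5.9157%
CAPM required = R_f + β·MRP = 2.44% + 0.53 × 3.55% = 4.3215%
α = realised − required = 5.9157% − 4.3215% = +1.59%

+1.59%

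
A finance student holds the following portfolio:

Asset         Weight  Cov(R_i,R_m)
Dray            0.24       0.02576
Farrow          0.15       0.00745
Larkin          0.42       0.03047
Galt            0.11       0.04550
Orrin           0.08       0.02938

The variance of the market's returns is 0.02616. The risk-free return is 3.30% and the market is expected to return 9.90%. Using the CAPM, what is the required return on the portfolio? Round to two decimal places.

10.23%

β_Dray = 0.02576 / 0.02616 = 0.9847
β_Farrow = 0.00745 / 0.02616 = 0.2848
β_Larkin = 0.03047 / 0.02616 = 1.1648
β_Galt = 0.04550 / 0.02616 = 1.7393
β_Orrin = 0.02938 / 0.02616 = 1.1231
β_P = Σ w_i β_i = 0.24×0.9847 + 0.15×0.2848 + 0.42×1.1648 + 0.11×1.7393 + 0.08×1.1231 = 1.0494
MRP = 9.90% − 3.30% = 6.60%
E(R_P) = R_f + β_P × MRP = 3.30% + 1.0494 × 6.60% = 10.23%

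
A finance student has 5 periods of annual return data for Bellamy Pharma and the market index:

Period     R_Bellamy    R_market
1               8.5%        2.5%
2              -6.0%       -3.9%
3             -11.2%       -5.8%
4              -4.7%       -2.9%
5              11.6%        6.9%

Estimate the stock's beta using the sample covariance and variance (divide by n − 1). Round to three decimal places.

1.853

Mean R_i = (8.5 − 6.0 − 11.2 − 4.7 + 11.6) / 5 = -0.3600%
Mean R_m = (2.5 − 3.9 − 5.8 − 2.9 + 6.9) / 5 = -0.6400%
Σ(R_i − R̄_i)(R_m − R̄_m) = 202.1280  ⇒  Cov = 202.1280 / 4 = 50.5320
Σ(R_m − R̄_m)² = 109.0720  ⇒  Var(R_m) = 109.0720 / 4 = 27.2680
β = Cov / Var(R_m) = 50.5320 / 27.2680 = 1.8532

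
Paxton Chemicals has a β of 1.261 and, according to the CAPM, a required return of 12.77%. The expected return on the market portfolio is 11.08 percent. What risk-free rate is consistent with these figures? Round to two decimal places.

4.60%

E(R) = R_f + β(E(R_m) − R_f) = R_f(1 − β) + β·E(R_m)
12.77% = R_f × (1 − 1.261) + 1.261 × 11.08%
12.77% = R_f × -0.261 + 13.97188%
R_f = (12.77% − 13.97188%) / -0.261 = 4.60%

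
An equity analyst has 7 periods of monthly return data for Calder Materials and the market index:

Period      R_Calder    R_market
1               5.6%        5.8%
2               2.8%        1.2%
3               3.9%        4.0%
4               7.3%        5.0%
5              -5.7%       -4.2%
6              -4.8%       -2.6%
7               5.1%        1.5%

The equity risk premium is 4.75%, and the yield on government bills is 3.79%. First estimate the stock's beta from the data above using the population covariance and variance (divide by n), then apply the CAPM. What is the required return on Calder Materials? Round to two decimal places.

9.86%

Mean R_i = (5.6 + 2.8 + 3.9 + 7.3 − 5.7 − 4.8 + 5.1) / 7 = 2.0286%
Mean R_m = (5.8 + 1.2 + 4.0 + 5.0 − 4.2 − 2.6 + 1.5) / 7 = 1.5286%
Σ(R_i − R̄_i)(R_m − R̄_m) = 110.3043  ⇒  Cov = 110.3043 / 7 = 15.7578
Σ(R_m − R̄_m)² = 86.3743  ⇒  Var(R_m) = 86.3743 / 7 = 12.3392
β = Cov / Var(R_m) = 15.7578 / 12.3392 = 1.2771
E(R) = R_f + β × MRP = 3.79% + 1.2771 × 4.75% = 9.86%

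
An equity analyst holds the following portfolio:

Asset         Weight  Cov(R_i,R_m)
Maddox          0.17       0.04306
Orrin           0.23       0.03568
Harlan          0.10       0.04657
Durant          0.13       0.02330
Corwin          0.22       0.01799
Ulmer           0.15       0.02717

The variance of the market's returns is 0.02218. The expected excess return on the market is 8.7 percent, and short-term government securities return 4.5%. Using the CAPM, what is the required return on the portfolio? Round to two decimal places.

16.76%

β_Maddox = 0.04306 / 0.02218 = 1.9414
β_Orrin = 0.03568 / 0.02218 = 1.6087
β_Harlan = 0.04657 / 0.02218 = 2.0996
β_Durant = 0.02330 / 0.02218 = 1.0505
β_Corwin = 0.01799 / 0.02218 = 0.8111
β_Ulmer = 0.02717 / 0.02218 = 1.2250
β_P = Σ w_i β_i = 0.17×1.9414 + 0.23×1.6087 + 0.10×2.0996 + 0.13×1.0505 + 0.22×0.8111 + 0.15×1.2250 = 1.4088
E(R_P) = R_f + β_P × MRP = 4.5% + 1.4088 × 8.7% = 16.76%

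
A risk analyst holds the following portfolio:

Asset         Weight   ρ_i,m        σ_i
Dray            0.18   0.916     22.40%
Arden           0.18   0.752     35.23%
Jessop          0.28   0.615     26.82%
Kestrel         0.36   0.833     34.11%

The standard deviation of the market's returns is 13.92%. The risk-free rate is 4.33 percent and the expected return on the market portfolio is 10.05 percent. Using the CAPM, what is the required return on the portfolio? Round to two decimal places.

β_Dray = 0.916 × 22.40% / 13.92% = 1.4740
β_Arden = 0.752 × 35.23% / 13.92% = 1.9032
β_Jessop = 0.615 × 26.82% / 13.92% = 1.1849
β_Kestrel = 0.833 × 34.11% / 13.92% = 2.0412
β_P = Σ w_i β_i = 0.18×1.4740 + 0.18×1.9032 + 0.28×1.1849 + 0.36×2.0412 = 1.6745
MRP = 10.05% − 4.33% = 5.72%
E(R_P) = R_f + β_P × MRP = 4.33% + 1.6745 × 5.72% = 13.91%

13.91%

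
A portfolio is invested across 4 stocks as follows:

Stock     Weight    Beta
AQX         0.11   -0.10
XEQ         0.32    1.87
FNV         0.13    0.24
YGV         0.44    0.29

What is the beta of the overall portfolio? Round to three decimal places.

β_P = Σ w_i β_i = 0.11×-0.10 + 0.32×1.87 + 0.13×0.24 + 0.44×0.29 = 0.7462

0.746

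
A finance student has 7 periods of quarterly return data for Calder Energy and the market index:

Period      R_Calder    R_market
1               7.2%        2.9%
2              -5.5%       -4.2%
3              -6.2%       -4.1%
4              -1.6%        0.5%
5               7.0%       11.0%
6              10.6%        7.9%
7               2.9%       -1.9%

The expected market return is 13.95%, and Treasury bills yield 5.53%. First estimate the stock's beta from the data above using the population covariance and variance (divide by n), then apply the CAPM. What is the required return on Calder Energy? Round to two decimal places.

Mean R_i = (7.2 − 5.5 − 6.2 − 1.6 + 7.0 + 10.6 + 2.9) / 7 = 2.0571%
Mean R_m = (2.9 − 4.2 − 4.1 + 0.5 + 11.0 + 7.9 − 1.9) / 7 = 1.7286%
Σ(R_i − R̄_i)(R_m − R̄_m) = 198.9386  ⇒  Cov = 198.9386 / 7 = 28.4198
Σ(R_m − R̄_m)² = 209.2143  ⇒  Var(R_m) = 209.2143 / 7 = 29.8878
β = Cov / Var(R_m) = 28.4198 / 29.8878 = 0.9509
MRP = 13.95% − 5.53% = 8.42%
E(R) = R_f + β × MRP = 5.53% + 0.9509 × 8.42% = 13.54%

13.54%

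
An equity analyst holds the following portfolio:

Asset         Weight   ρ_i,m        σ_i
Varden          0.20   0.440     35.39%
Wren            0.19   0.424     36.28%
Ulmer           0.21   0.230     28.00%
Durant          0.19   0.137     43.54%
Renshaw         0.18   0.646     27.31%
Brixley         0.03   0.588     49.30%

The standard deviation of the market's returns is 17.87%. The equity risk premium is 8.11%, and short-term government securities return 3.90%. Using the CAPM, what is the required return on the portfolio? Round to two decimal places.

β_Varden = 0.440 × 35.39% / 17.87% = 0.8714
β_Wren = 0.424 × 36.28% / 17.87% = 0.8608
β_Ulmer = 0.230 × 28.00% / 17.87% = 0.3604
β_Durant = 0.137 × 43.54% / 17.87% = 0.3338
β_Renshaw = 0.646 × 27.31% / 17.87% = 0.9873
β_Brixley = 0.588 × 49.30% / 17.87% = 1.6222
β_P = Σ w_i β_i = 0.20×0.8714 + 0.19×0.8608 + 0.21×0.3604 + 0.19×0.3338 + 0.18×0.9873 + 0.03×1.6222 = 0.7033
E(R_P) = R_f + β_P × MRP = 3.90% + 0.7033 × 8.11% = 9.60%

9.60%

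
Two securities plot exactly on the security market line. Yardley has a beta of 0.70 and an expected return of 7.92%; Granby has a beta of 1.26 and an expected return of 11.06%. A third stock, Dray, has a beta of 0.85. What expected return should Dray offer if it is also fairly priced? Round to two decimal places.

MRP (SML slope) = (11.06% − 7.92%) / (1.26 − 0.70) = 3.14% / 0.56 = 5.6071%
R_f (intercept) = 7.92% − 0.70 × 5.6071% = 3.9950%
E(R_Dray) = R_f + β × MRP = 3.9950% + 0.85 × 5.6071% = 8.76%

8.76%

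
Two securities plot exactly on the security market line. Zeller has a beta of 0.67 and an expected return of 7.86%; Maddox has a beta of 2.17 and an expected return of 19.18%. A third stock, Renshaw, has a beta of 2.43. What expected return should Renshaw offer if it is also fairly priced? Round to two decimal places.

21.14%

MRP (SML slope) = (19.18% − 7.86%) / (2.17 − 0.67) = 11.32% / 1.50 = 7.5467%
R_f (intercept) = 7.86% − 0.67 × 7.5467% = 2.8037%
E(R_Renshaw) = R_f + β × MRP = 2.8037% + 2.43 × 7.5467% = 21.14%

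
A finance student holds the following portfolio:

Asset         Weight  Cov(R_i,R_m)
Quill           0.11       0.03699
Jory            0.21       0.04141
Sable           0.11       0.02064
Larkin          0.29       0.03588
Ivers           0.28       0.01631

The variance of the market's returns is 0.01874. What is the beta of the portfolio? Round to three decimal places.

1.601

β_Quill = 0.03699 / 0.01874 = 1.9739
β_Jory = 0.04141 / 0.01874 = 2.2097
β_Sable = 0.02064 / 0.01874 = 1.1014
β_Larkin = 0.03588 / 0.01874 = 1.9146
β_Ivers = 0.01631 / 0.01874 = 0.8703
β_P = Σ w_i β_i = 0.11×1.9739 + 0.21×2.2097 + 0.11×1.1014 + 0.29×1.9146 + 0.28×0.8703 = 1.6012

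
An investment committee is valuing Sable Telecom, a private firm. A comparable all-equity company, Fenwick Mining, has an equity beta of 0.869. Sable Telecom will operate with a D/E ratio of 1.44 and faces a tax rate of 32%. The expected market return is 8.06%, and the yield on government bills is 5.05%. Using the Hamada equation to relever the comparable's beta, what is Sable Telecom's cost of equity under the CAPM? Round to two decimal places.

10.23%

β_L = β_U × [1 + (1 − t)(D/E)] = 0.869 × [1 + (1 − 0.32) × 1.44]
    = 0.869 × [1 + 0.68 × 1.44] = 0.869 × 1.9792 = 1.7199
MRP = 8.06% − 5.05% = 3.01%
E(R) = R_f + β_L × MRP = 5.05% + 1.7199 × 3.01% = 10.23%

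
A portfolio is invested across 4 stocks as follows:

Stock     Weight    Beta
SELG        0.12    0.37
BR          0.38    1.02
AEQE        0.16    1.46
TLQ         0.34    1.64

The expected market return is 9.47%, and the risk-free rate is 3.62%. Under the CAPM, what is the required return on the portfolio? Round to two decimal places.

β_P = Σ w_i β_i = 0.12×0.37 + 0.38×1.02 + 0.16×1.46 + 0.34×1.64 = 1.2232
MRP = 9.47% − 3.62% = 5.85%
E(R_P) = R_f + β_P × MRP = 3.62% + 1.2232 × 5.85% = 10.78%

10.78%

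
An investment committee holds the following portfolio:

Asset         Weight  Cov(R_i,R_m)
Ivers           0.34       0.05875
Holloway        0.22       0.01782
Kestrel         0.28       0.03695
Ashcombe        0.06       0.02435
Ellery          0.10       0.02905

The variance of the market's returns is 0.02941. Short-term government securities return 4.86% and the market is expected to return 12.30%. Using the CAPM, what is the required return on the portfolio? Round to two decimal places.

14.63%

β_Ivers = 0.05875 / 0.02941 = 1.9976
β_Holloway = 0.01782 / 0.02941 = 0.6059
β_Kestrel = 0.03695 / 0.02941 = 1.2564
β_Ashcombe = 0.02435 / 0.02941 = 0.8279
β_Ellery = 0.02905 / 0.02941 = 0.9878
β_P = Σ w_i β_i = 0.34×1.9976 + 0.22×0.6059 + 0.28×1.2564 + 0.06×0.8279 + 0.10×0.9878 = 1.3127
MRP = 12.30% − 4.86% = 7.44%
E(R_P) = R_f + β_P × MRP = 4.86% + 1.3127 × 7.44% = 14.63%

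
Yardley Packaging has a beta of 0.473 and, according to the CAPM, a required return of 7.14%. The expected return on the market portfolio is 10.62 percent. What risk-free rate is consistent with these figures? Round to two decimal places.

4.02%

E(R) = R_f + β(E(R_m) − R_f) = R_f(1 − β) + β·E(R_m)
7.14% = R_f × (1 − 0.473) + 0.473 × 10.62%
7.14% = R_f × 0.527 + 5.02326%
R_f = (7.14% − 5.02326%) / 0.527 = 4.02%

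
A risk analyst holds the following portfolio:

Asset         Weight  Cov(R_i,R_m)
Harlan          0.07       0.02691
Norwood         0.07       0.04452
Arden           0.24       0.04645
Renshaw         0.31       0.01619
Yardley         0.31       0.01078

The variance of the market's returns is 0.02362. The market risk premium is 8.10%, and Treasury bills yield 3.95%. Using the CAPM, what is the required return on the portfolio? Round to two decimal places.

12.35%

β_Harlan = 0.02691 / 0.02362 = 1.1393
β_Norwood = 0.04452 / 0.02362 = 1.8848
β_Arden = 0.04645 / 0.02362 = 1.9666
β_Renshaw = 0.01619 / 0.02362 = 0.6854
β_Yardley = 0.01078 / 0.02362 = 0.4564
β_P = Σ w_i β_i = 0.07×1.1393 + 0.07×1.8848 + 0.24×1.9666 + 0.31×0.6854 + 0.31×0.4564 = 1.0376
E(R_P) = R_f + β_P × MRP = 3.95% + 1.0376 × 8.10% = 12.35%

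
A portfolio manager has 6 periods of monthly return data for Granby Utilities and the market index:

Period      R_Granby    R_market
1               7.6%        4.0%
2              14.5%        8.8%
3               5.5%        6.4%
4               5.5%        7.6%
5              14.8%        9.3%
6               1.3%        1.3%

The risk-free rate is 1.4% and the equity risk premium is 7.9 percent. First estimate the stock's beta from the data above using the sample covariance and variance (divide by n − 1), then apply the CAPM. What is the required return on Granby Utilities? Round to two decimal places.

12.72%

Mean R_i = (7.6 + 14.5 + 5.5 + 5.5 + 14.8 + 1.3) / 6 = 8.2000%
Mean R_m = (4.0 + 8.8 + 6.4 + 7.6 + 9.3 + 1.3) / 6 = 6.2333%
Σ(R_i − R̄_i)(R_m − R̄_m) = 67.6500  ⇒  Cov = 67.6500 / 5 = 13.5300
Σ(R_m − R̄_m)² = 47.2133  ⇒  Var(R_m) = 47.2133 / 5 = 9.4427
β = Cov / Var(R_m) = 13.5300 / 9.4427 = 1.4329
E(R) = R_f + β × MRP = 1.4% + 1.4329 × 7.9% = 12.72%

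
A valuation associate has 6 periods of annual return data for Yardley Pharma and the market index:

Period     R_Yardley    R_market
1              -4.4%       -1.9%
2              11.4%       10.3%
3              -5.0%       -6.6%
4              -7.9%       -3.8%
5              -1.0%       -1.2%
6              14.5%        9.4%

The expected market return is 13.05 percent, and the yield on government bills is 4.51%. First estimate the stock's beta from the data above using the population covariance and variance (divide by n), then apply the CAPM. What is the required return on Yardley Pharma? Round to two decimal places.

Mean R_i = (-4.4 + 11.4 − 5.0 − 7.9 − 1.0 + 14.5) / 6 = 1.2667%
Mean R_m = (-1.9 + 10.3 − 6.6 − 3.8 − 1.2 + 9.4) / 6 = 1.0333%
Σ(R_i − R̄_i)(R_m − R̄_m) = 318.4467  ⇒  Cov = 318.4467 / 6 = 53.0745
Σ(R_m − R̄_m)² = 251.0933  ⇒  Var(R_m) = 251.0933 / 6 = 41.8489
β = Cov / Var(R_m) = 53.0745 / 41.8489 = 1.2682
MRP = 13.05% − 4.51% = 8.54%
E(R) = R_f + β × MRP = 4.51% + 1.2682 × 8.54% = 15.34%

15.34%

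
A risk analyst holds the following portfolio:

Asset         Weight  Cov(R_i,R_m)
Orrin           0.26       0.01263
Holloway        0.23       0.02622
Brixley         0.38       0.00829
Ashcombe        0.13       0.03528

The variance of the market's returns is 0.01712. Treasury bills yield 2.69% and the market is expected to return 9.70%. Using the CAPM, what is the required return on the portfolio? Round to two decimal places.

β_Orrin = 0.01263 / 0.01712 = 0.7377
β_Holloway = 0.02622 / 0.01712 = 1.5315
β_Brixley = 0.00829 / 0.01712 = 0.4842
β_Ashcombe = 0.03528 / 0.01712 = 2.0607
β_P = Σ w_i β_i = 0.26×0.7377 + 0.23×1.5315 + 0.38×0.4842 + 0.13×2.0607 = 0.9959
MRP = 9.70% − 2.69% = 7.01%
E(R_P) = R_f + β_P × MRP = 2.69% + 0.9959 × 7.01% = 9.67%

9.67%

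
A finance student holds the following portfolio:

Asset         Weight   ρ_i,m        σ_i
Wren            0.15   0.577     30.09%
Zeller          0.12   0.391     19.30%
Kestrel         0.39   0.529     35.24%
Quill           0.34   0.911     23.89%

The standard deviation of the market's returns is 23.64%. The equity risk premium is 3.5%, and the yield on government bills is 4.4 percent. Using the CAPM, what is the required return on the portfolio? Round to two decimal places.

7.09%

β_Wren = 0.577 × 30.09% / 23.64% = 0.7344
β_Zeller = 0.391 × 19.30% / 23.64% = 0.3192
β_Kestrel = 0.529 × 35.24% / 23.64% = 0.7886
β_Quill = 0.911 × 23.89% / 23.64% = 0.9206
β_P = Σ w_i β_i = 0.15×0.7344 + 0.12×0.3192 + 0.39×0.7886 + 0.34×0.9206 = 0.7690
E(R_P) = R_f + β_P × MRP = 4.4% + 0.7690 × 3.5% = 7.09%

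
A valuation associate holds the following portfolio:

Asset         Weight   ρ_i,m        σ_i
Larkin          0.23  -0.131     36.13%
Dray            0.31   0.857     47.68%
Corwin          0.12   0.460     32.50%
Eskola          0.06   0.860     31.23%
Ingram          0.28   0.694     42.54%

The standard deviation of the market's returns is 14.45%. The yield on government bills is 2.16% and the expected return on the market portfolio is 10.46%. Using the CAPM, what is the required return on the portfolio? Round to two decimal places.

15.51%

β_Larkin = -0.131 × 36.13% / 14.45% = -0.3275
β_Dray = 0.857 × 47.68% / 14.45% = 2.8278
β_Corwin = 0.460 × 32.50% / 14.45% = 1.0346
β_Eskola = 0.860 × 31.23% / 14.45% = 1.8587
β_Ingram = 0.694 × 42.54% / 14.45% = 2.0431
β_P = Σ w_i β_i = 0.23×-0.3275 + 0.31×2.8278 + 0.12×1.0346 + 0.06×1.8587 + 0.28×2.0431 = 1.6090
MRP = 10.46% − 2.16% = 8.30%
E(R_P) = R_f + β_P × MRP = 2.16% + 1.6090 × 8.30% = 15.51%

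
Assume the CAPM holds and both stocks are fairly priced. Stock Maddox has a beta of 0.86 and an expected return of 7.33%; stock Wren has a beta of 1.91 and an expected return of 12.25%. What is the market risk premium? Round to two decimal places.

Both satisfy E(R) = R_f + β·MRP, so the slope of the SML is
MRP = (12.25% − 7.33%) / (1.91 − 0.86) = 4.92% / 1.05 = 4.6857%

4.69%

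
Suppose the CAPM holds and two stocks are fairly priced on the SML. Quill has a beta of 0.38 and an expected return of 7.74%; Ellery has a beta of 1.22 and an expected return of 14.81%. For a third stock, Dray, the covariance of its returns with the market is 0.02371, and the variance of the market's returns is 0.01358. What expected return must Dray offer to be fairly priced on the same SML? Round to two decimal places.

19.24%

MRP = (14.81% − 7.74%) / (1.22 − 0.38) = 8.4167%
R_f = 7.74% − 0.38 × 8.4167% = 4.5417%
β_Dray = Cov / Var(R_m) = 0.02371 / 0.01358 = 1.7459
E(R_Dray) = R_f + β × MRP = 4.5417% + 1.7459 × 8.4167% = 19.24%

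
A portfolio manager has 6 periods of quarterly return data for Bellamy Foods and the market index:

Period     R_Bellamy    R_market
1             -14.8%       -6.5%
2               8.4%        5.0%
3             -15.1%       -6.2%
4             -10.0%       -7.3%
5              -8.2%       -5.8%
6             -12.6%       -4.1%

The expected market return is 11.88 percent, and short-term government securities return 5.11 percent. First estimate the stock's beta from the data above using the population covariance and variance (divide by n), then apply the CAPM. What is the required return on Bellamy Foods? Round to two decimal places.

17.04%

Mean R_i = (-14.8 + 8.4 − 15.1 − 10.0 − 8.2 − 12.6) / 6 = -8.7167%
Mean R_m = (-6.5 + 5.0 − 6.2 − 7.3 − 5.8 − 4.1) / 6 = -4.1500%
Σ(R_i − R̄_i)(R_m − R̄_m) = 186.9950  ⇒  Cov = 186.9950 / 6 = 31.1658
Σ(R_m − R̄_m)² = 106.0950  ⇒  Var(R_m) = 106.0950 / 6 = 17.6825
β = Cov / Var(R_m) = 31.1658 / 17.6825 = 1.7625
MRP = 11.88% − 5.11% = 6.77%
E(R) = R_f + β × MRP = 5.11% + 1.7625 × 6.77% = 17.04%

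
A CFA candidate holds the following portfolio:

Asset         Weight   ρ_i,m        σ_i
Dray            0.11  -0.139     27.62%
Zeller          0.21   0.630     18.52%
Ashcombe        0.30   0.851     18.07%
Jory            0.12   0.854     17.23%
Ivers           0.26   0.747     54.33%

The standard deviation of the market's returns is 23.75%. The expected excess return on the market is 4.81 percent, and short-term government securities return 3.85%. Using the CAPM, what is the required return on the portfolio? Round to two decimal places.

7.69%

β_Dray = -0.139 × 27.62% / 23.75% = -0.1616
β_Zeller = 0.630 × 18.52% / 23.75% = 0.4913
β_Ashcombe = 0.851 × 18.07% / 23.75% = 0.6475
β_Jory = 0.854 × 17.23% / 23.75% = 0.6196
β_Ivers = 0.747 × 54.33% / 23.75% = 1.7088
β_P = Σ w_i β_i = 0.11×-0.1616 + 0.21×0.4913 + 0.30×0.6475 + 0.12×0.6196 + 0.26×1.7088 = 0.7983
E(R_P) = R_f + β_P × MRP = 3.85% + 0.7983 × 4.81% = 7.69%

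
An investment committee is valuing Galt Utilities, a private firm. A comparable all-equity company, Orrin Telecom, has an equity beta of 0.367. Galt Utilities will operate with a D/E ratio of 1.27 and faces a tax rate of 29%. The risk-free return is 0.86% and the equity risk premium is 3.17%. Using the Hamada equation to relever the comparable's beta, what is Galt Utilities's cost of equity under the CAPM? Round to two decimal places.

3.07%

β_L = β_U × [1 + (1 − t)(D/E)] = 0.367 × [1 + (1 − 0.29) × 1.27]
    = 0.367 × [1 + 0.71 × 1.27] = 0.367 × 1.9017 = 0.6979
E(R) = R_f + β_L × MRP = 0.86% + 0.6979 × 3.17% = 3.07%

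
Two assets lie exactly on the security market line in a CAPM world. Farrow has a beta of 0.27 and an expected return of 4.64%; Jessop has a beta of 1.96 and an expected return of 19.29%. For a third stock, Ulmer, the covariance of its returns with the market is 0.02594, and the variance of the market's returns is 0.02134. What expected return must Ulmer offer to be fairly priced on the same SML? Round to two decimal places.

12.84%

MRP = (19.29% − 4.64%) / (1.96 − 0.27) = 8.6686%
R_f = 4.64% − 0.27 × 8.6686% = 2.2995%
β_Ulmer = Cov / Var(R_m) = 0.02594 / 0.02134 = 1.2156
E(R_Ulmer) = R_f + β × MRP = 2.2995% + 1.2156 × 8.6686% = 12.84%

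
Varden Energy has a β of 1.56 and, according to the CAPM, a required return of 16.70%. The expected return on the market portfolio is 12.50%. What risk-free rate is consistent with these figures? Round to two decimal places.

E(R) = R_f + β(E(R_m) − R_f) = R_f(1 − β) + β·E(R_m)
16.70% = R_f × (1 − 1.56) + 1.56 × 12.50%
16.70% = R_f × -0.56 + 19.5000%
R_f = (16.70% − 19.5000%) / -0.56 = 5.00%

5.00%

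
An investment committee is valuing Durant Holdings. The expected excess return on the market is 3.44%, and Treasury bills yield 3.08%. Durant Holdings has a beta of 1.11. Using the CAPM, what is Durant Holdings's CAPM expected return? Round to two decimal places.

E(R) = R_f + β × MRP = 3.08% + 1.11 × 3.44% = 6.90%

6.90%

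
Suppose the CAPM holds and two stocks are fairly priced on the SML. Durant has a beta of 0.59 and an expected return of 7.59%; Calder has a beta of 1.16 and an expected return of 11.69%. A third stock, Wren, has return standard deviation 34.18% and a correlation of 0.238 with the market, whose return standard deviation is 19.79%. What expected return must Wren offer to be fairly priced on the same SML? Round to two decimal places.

6.30%

MRP = (11.69% − 7.59%) / (1.16 − 0.59) = 7.1930%
R_f = 7.59% − 0.59 × 7.1930% = 3.3461%
β_Wren = ρ·σ_i/σ_m = 0.238 × 34.18 / 19.79 = 0.4111
E(R_Wren) = R_f + β × MRP = 3.3461% + 0.4111 × 7.1930% = 6.30%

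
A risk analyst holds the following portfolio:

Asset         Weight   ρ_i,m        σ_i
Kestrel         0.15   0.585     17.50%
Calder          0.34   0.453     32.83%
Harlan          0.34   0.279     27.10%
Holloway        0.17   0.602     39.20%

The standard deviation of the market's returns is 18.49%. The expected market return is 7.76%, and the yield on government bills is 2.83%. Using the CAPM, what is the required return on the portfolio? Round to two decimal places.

6.34%

β_Kestrel = 0.585 × 17.50% / 18.49% = 0.5537
β_Calder = 0.453 × 32.83% / 18.49% = 0.8043
β_Harlan = 0.279 × 27.10% / 18.49% = 0.4089
β_Holloway = 0.602 × 39.20% / 18.49% = 1.2763
β_P = Σ w_i β_i = 0.15×0.5537 + 0.34×0.8043 + 0.34×0.4089 + 0.17×1.2763 = 0.7125
MRP = 7.76% − 2.83% = 4.93%
E(R_P) = R_f + β_P × MRP = 2.83% + 0.7125 × 4.93% = 6.34%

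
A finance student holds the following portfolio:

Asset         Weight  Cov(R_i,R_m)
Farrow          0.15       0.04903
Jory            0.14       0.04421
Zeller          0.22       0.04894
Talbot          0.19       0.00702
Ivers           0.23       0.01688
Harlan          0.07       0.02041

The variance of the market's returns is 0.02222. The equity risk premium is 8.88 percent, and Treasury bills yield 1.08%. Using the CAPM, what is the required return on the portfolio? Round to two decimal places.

β_Farrow = 0.04903 / 0.02222 = 2.2066
β_Jory = 0.04421 / 0.02222 = 1.9896
β_Zeller = 0.04894 / 0.02222 = 2.2025
β_Talbot = 0.00702 / 0.02222 = 0.3159
β_Ivers = 0.01688 / 0.02222 = 0.7597
β_Harlan = 0.02041 / 0.02222 = 0.9185
β_P = Σ w_i β_i = 0.15×2.2066 + 0.14×1.9896 + 0.22×2.2025 + 0.19×0.3159 + 0.23×0.7597 + 0.07×0.9185 = 1.3931
E(R_P) = R_f + β_P × MRP = 1.08% + 1.3931 × 8.88% = 13.45%

13.45%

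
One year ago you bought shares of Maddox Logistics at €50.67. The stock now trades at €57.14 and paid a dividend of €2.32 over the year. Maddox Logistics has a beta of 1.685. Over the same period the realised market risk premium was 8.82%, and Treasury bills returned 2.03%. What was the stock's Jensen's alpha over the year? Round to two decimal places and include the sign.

+0.46%

Realised HPR = (P1 + D1 − P0) / P0 = (57.14 + 2.32 − 50.67) / 50.67 = 8.79 / 50.67 = 17.3475%
CAPM required = R_f + β·MRP = 2.03% + 1.685 × 8.82% = 16.89170%
α = realised − required = 17.3475% − 16.89170% = +0.46%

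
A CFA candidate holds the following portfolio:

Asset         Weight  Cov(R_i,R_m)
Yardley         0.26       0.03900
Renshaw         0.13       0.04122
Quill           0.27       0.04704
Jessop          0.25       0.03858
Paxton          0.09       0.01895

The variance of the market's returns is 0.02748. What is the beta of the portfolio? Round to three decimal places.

β_Yardley = 0.03900 / 0.02748 = 1.4192
β_Renshaw = 0.04122 / 0.02748 = 1.5000
β_Quill = 0.04704 / 0.02748 = 1.7118
β_Jessop = 0.03858 / 0.02748 = 1.4039
β_Paxton = 0.01895 / 0.02748 = 0.6896
β_P = Σ w_i β_i = 0.26×1.4192 + 0.13×1.5000 + 0.27×1.7118 + 0.25×1.4039 + 0.09×0.6896 = 1.4392

1.439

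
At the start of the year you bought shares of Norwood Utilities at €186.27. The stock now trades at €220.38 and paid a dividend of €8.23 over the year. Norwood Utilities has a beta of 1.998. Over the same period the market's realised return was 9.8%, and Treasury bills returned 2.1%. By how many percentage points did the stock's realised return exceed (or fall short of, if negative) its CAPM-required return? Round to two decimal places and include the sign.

Realised HPR = (P1 + D1 − P0) / P0 = (220.38 + 8.23 − 186.27) / 186.27 = 42.34 / 186.27 = 22.7304%
MRP = 9.8% − 2.1% = 7.70%
CAPM required = R_f + β·MRP = 2.1% + 1.998 × 7.7% = 17.4846%
α = realised − required = 22.7304% − 17.4846% = +5.25%

+5.25%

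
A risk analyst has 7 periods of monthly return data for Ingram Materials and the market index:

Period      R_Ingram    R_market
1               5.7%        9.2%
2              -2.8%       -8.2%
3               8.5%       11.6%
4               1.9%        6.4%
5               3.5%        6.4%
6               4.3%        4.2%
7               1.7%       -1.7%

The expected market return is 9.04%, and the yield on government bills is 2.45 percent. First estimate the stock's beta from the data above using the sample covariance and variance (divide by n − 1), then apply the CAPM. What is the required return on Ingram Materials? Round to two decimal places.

5.60%

Mean R_i = (5.7 − 2.8 + 8.5 + 1.9 + 3.5 + 4.3 + 1.7) / 7 = 3.2571%
Mean R_m = (9.2 − 8.2 + 11.6 + 6.4 + 6.4 + 4.2 − 1.7) / 7 = 3.9857%
Σ(R_i − R̄_i)(R_m − R̄_m) = 132.8557  ⇒  Cov = 132.8557 / 6 = 22.1426
Σ(R_m − R̄_m)² = 277.6886  ⇒  Var(R_m) = 277.6886 / 6 = 46.2814
β = Cov / Var(R_m) = 22.1426 / 46.2814 = 0.4784
MRP = 9.04% − 2.45% = 6.59%
E(R) = R_f + β × MRP = 2.45% + 0.4784 × 6.59% = 5.60%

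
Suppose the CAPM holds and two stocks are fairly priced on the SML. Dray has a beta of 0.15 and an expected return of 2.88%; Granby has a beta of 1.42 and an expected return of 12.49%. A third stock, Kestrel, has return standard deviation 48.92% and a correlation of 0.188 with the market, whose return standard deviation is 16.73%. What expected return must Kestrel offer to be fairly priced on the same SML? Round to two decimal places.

MRP = (12.49% − 2.88%) / (1.42 − 0.15) = 7.5669%
R_f = 2.88% − 0.15 × 7.5669% = 1.7450%
β_Kestrel = ρ·σ_i/σ_m = 0.188 × 48.92 / 16.73 = 0.5497
E(R_Kestrel) = R_f + β × MRP = 1.7450% + 0.5497 × 7.5669% = 5.90%

5.90%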